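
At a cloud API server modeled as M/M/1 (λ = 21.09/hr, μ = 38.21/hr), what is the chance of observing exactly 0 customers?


ρ = 21.09/38.21 = 0.5519
P_n = (1−ρ)·ρ^n = (1 − 0.5519)·0.5519^0 = 0.4481·1.000000 = 0.448050

Final: 0.448050


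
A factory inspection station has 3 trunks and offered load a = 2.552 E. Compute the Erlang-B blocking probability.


B(c,a) = (a^c/c!) / Σ_{k=0}^{c} a^k/k!
a^3/3! = 2.770070
Σ terms (k=0..3): 1.00000 + 2.55200 + 3.25635 + 2.77007 = 9.578422
B = 2.770070/9.578422 = 0.289199

Final: 0.289199


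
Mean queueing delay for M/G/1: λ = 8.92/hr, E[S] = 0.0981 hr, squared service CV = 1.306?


ρ = λ·E[S] = 8.92·0.0981 = 0.8751
E[S²] = E[S]²(1+C_s²) = 0.0981²·(1+1.306) = 0.022192
Wq = λ·E[S²]/(2(1−ρ)) = 8.92·0.022192/(2·0.1249) = 0.79214 hr

Final: 0.79214 hr


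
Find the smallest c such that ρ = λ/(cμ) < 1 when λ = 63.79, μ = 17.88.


Stability requires cμ > λ ⇔ c > λ/μ.
λ/μ = 63.79/17.88 = 3.5677
Minimum integer c = ⌊3.5677⌋ + 1 = 4
Check: 4·17.88 = 71.52 > 63.79, while 3·17.88 = 53.64 ≤ 63.79

Final: 4 servers


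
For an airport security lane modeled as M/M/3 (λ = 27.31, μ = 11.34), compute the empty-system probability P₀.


a = λ/μ = 27.31/11.34 = 2.4083; ρ = a/c = 0.8028
Σ_{k=0}^{2} a^k/k! (terms k=0..2) = 1.00000 + 2.40829 + 2.89993 = 6.30822
Tail: a^3/(3!(1−ρ)) = 13.96773/(6·0.1972) = 11.80284
P₀ = 1/(6.30822 + 11.80284) = 1/18.11106 = 0.055215

Final: 0.055215


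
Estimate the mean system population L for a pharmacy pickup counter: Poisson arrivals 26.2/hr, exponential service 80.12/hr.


ρ = λ/μ = 26.2/80.12 = 0.3270
L = ρ/(1−ρ) = 0.3270/(1 − 0.3270) = 0.3270/0.6730 = 0.4859

Final: 0.4859


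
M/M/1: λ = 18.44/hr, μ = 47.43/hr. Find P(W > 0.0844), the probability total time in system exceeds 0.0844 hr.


W ~ Exponential(μ−λ) for M/M/1.
μ − λ = 47.43 − 18.44 = 28.9900
P(W > t) = e^{−(μ−λ)t} = e^{−2.4468} = 0.086574

Final: 0.086574


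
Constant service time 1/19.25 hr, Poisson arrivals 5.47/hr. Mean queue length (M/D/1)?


ρ = 5.47/19.25 = 0.2842
M/D/1: Lq = ρ²/(2(1−ρ)) = 0.08074/(2·0.7158) = 0.05640

Final: 0.05640


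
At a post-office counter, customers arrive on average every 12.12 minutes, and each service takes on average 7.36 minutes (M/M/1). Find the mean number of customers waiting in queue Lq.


λ = 60/12.12 = 4.9505 /hr
μ = 60/7.36 = 8.1522 /hr
ρ = λ/μ = 4.9505/8.1522 = 0.6073
Lq = ρ²/(1−ρ) = 0.3688/0.3927 = 0.9390

Final: 0.9390


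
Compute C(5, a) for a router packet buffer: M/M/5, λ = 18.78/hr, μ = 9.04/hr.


a = λ/μ = 2.0774; ρ = a/5 = 0.4155
P₀ = 0.124111 (from M/M/c formula)
C(c,a) = [a^c/(c!(1−ρ))]·P₀ = [38.69330/(120·0.5845)]·0.124111
= 0.55165·0.124111 = 0.068465

Final: 0.068465


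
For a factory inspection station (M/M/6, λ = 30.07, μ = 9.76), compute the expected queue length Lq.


a = λ/μ = 3.0809; ρ = a/6 = 0.5135
P₀ = 0.045024
Lq = P₀·a^c·ρ / (c!·(1−ρ)²) = 0.045024·855.26690·0.5135/(720·0.23669)
= 0.11603

Final: 0.11603


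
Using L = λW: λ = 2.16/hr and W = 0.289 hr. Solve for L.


L = λW = 2.16·0.289 = 0.6242

Final: 0.6242


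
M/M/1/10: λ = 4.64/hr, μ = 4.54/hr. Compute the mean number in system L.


ρ = 4.64/4.54 = 1.0220
L = ρ[1 − (K+1)ρ^K + Kρ^(K+1)] / [(1−ρ)(1−ρ^(K+1))]
Numerator: 1.0220·(1 − 11·1.243430 + 10·1.270818) = 0.031124
Denominator: (-0.02203)·(-0.270818) = 0.005965
L = 0.031124/0.005965 = 5.2177

Final: 5.2177


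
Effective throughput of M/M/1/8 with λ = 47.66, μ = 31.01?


ρ = 1.5369; P_K = (1−ρ)ρ^8/(1−ρ^9) = 0.356807
λ_eff = λ(1 − P_K) = 47.66·(1 − 0.356807) = 47.66·0.643193 = 30.6546 /hr

Final: 30.6546 /hr


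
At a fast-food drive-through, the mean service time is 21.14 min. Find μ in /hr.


μ = 1/(service time) in consistent units.
1 hour = 60 min, so μ = 60/21.14 = 2.8382 per hour

Final: 2.8382 /hr


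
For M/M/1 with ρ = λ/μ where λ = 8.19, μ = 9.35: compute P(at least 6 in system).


ρ = 8.19/9.35 = 0.8759
P(N ≥ n) = ρ^n = 0.8759^6 = 0.451683

Final: 0.451683


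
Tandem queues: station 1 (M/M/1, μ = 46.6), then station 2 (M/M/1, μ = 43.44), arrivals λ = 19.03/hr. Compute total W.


Each node sees arrival rate λ = 19.03/hr (tandem ⇒ throughput preserved).
W₁ = 1/(μ₁−λ) = 1/(46.6−19.03) = 0.03627 hr
W₂ = 1/(μ₂−λ) = 1/(43.44−19.03) = 0.04097 hr
W_total = W₁ + W₂ = 0.03627 + 0.04097 = 0.07724 hr

Final: 0.07724 hr


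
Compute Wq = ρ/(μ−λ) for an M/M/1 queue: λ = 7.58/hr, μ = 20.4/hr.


ρ = 7.58/20.4 = 0.3716
Wq = ρ/(μ−λ) = 0.3716/(20.4 − 7.58) = 0.3716/12.82 = 0.02898 hr

Final: 0.02898 hr


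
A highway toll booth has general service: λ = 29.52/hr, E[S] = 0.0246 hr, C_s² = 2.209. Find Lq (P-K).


ρ = λ·E[S] = 29.52·0.0246 = 0.7262
Lq = ρ²(1+C_s²)/(2(1−ρ)) = 0.5274·(1+2.209)/(2·0.2738)
= 0.5274·3.2090/0.5476 = 3.09027

Final: 3.09027


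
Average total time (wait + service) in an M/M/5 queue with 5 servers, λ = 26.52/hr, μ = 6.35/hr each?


a = 4.1764; ρ = 0.8353; P₀ = 0.009709
Lq = P₀·a^c·ρ/(c!(1−ρ)²) = 3.16467
Wq = Lq/λ = 3.16467/26.52 = 0.11933 hr
W = Wq + 1/μ = 0.11933 + 0.15748 = 0.27681 hr

Final: 0.27681 hr


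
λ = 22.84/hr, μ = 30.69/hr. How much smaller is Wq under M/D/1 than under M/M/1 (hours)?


ρ = 22.84/30.69 = 0.7442
Wq(M/M/1) = ρ/(μ−λ) = 0.7442/7.85 = 0.09480 hr
Wq(M/D/1) = ρ/(2(μ−λ)) = 0.04740 hr
Savings = 0.09480 − 0.04740 = 0.04740 hr

Final: 0.04740 hr


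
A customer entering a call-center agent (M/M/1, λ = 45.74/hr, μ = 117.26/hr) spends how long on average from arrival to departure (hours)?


W = 1/(μ−λ) = 1/(117.26 − 45.74) = 1/71.52 = 0.01398 hr

Final: 0.01398 hr


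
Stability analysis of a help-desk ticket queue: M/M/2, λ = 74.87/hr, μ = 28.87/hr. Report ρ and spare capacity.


Total capacity cμ = 2·28.87 = 57.74/hr
ρ = λ/(cμ) = 74.87/57.74 = 1.2967
Stable ⇔ ρ < 1: NO
Spare capacity = cμ − λ = 57.74 − 74.87 = -17.13/hr

Final: ρ = 1.2967; unstable; margin = -17.13/hr


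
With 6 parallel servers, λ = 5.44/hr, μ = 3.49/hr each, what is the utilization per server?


ρ = λ/(cμ) = 5.44/(6·3.49) = 5.44/20.94 = 0.2598

Final: 0.2598


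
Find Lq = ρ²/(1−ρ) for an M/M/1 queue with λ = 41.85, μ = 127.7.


ρ = 41.85/127.7 = 0.3277
Lq = ρ²/(1−ρ) = 0.1074/0.6723 = 0.1598

Final: 0.1598


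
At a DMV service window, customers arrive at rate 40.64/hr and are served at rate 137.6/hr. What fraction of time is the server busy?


ρ = λ/μ = 40.64/137.6 = 0.2953

Final: 0.2953


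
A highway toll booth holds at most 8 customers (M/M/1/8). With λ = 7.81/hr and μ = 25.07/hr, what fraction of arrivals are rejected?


ρ = λ/μ = 7.81/25.07 = 0.3115
P_K = (1−ρ)ρ^K/(1−ρ^(K+1)) = (0.6885·0.00008871)/(1 − 0.00002764)
= 0.00006107/0.999972 = 0.00006108

Final: 0.00006108


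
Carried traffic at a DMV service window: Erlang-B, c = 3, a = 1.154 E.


B(3,1.154) = 0.083269 (Erlang-B)
Carried load = a(1 − B) = 1.154·(1 − 0.083269) = 1.154·0.916731 = 1.0579 E

Final: 1.0579 Erlangs


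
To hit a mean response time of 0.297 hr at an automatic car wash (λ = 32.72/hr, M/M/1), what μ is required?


W = 1/(μ−λ) ⇒ μ − λ = 1/W = 1/0.297 = 3.3670
μ = λ + 1/W = 32.72 + 3.3670 = 36.0870 per hr

Final: 36.0870 /hr


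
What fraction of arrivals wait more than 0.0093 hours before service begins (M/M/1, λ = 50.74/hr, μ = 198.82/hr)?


ρ = 50.74/198.82 = 0.2552
P(Wq > t) = ρ·e^{−(μ−λ)t} = 0.2552·e^{−1.3771}
= 0.2552·0.252298 = 0.064388

Final: 0.064388


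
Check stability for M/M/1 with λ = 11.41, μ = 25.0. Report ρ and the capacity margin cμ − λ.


Total capacity cμ = 1·25.0 = 25.00/hr
ρ = λ/(cμ) = 11.41/25.00 = 0.4564
Stable ⇔ ρ < 1: YES
Spare capacity = cμ − λ = 25.00 − 11.41 = 13.59/hr

Final: ρ = 0.4564; stable; margin = 13.59/hr


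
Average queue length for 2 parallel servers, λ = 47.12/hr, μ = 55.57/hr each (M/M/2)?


a = λ/μ = 0.8479; ρ = a/2 = 0.4240
P₀ = 0.404524
Lq = P₀·a^c·ρ / (c!·(1−ρ)²) = 0.404524·0.71900·0.4240/(2·0.33181)
= 0.18582

Final: 0.18582


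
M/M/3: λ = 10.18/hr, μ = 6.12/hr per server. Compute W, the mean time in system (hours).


a = 1.6634; ρ = 0.5545; P₀ = 0.173354
Lq = P₀·a^c·ρ/(c!(1−ρ)²) = 0.37144
Wq = Lq/λ = 0.37144/10.18 = 0.03649 hr
W = Wq + 1/μ = 0.03649 + 0.16340 = 0.19989 hr

Final: 0.19989 hr


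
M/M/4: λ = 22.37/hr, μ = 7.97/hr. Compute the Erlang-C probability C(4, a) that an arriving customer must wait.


a = λ/μ = 2.8068; ρ = a/4 = 0.7017
P₀ = 0.049752 (from M/M/c formula)
C(c,a) = [a^c/(c!(1−ρ))]·P₀ = [62.06270/(24·0.2983)]·0.049752
= 8.66876·0.049752 = 0.431286

Final: 0.431286


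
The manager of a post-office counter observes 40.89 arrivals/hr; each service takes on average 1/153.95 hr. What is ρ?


ρ = λ/μ = 40.89/153.95 = 0.2656

Final: 0.2656


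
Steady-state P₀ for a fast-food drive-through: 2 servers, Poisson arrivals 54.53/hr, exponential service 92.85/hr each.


a = λ/μ = 54.53/92.85 = 0.5873; ρ = a/c = 0.2936
Σ_{k=0}^{1} a^k/k! (terms k=0..1) = 1.00000 + 0.58729 = 1.58729
Tail: a^2/(2!(1−ρ)) = 0.34491/(2·0.7064) = 0.24415
P₀ = 1/(1.58729 + 0.24415) = 1/1.83144 = 0.546018

Final: 0.546018


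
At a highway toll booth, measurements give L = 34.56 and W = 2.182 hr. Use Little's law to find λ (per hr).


λ = L/W = 34.56/2.182 = 15.8387 /hr

Final: 15.8387 /hr


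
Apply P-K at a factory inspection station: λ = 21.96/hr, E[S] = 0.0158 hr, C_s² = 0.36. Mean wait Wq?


ρ = λ·E[S] = 21.96·0.0158 = 0.3470
E[S²] = E[S]²(1+C_s²) = 0.0158²·(1+0.36) = 0.0003395
Wq = λ·E[S²]/(2(1−ρ)) = 21.96·0.0003395/(2·0.6530) = 0.005708 hr

Final: 0.005708 hr


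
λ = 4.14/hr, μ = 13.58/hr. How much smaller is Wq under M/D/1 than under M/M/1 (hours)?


ρ = 4.14/13.58 = 0.3049
Wq(M/M/1) = ρ/(μ−λ) = 0.3049/9.44 = 0.03229 hr
Wq(M/D/1) = ρ/(2(μ−λ)) = 0.01615 hr
Savings = 0.03229 − 0.01615 = 0.01615 hr

Final: 0.01615 hr


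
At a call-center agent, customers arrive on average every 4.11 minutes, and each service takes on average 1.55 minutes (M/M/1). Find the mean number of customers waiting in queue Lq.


λ = 60/4.11 = 14.5985 /hr
μ = 60/1.55 = 38.7097 /hr
ρ = λ/μ = 14.5985/38.7097 = 0.3771
Lq = ρ²/(1−ρ) = 0.1422/0.6229 = 0.2283

Final: 0.2283


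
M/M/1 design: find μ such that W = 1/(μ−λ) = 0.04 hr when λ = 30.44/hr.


W = 1/(μ−λ) ⇒ μ − λ = 1/W = 1/0.04 = 25.0000
μ = λ + 1/W = 30.44 + 25.0000 = 55.4400 per hr

Final: 55.4400 /hr


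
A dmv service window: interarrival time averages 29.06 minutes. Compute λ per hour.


λ = 1/(interarrival time) in consistent units.
1 hour = 60 min, so λ = 60/29.06 = 2.0647 per hour

Final: 2.0647 /hr


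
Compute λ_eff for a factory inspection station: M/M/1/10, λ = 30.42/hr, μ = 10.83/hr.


ρ = 2.8089; P_K = (1−ρ)ρ^10/(1−ρ^11) = 0.643992
λ_eff = λ(1 − P_K) = 30.42·(1 − 0.643992) = 30.42·0.356008 = 10.8298 /hr

Final: 10.8298 /hr


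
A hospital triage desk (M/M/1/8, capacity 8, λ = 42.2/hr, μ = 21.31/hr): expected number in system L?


ρ = 42.2/21.31 = 1.9803
L = ρ[1 − (K+1)ρ^K + Kρ^(K+1)] / [(1−ρ)(1−ρ^(K+1))]
Numerator: 1.9803·(1 − 9·236.500471 + 8·468.339741) = 3206.514200
Denominator: (-0.9803)·(-467.339741) = 458.128915
L = 3206.514200/458.128915 = 6.9992

Final: 6.9992


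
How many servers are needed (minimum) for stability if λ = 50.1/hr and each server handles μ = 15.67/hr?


Stability requires cμ > λ ⇔ c > λ/μ.
λ/μ = 50.1/15.67 = 3.1972
Minimum integer c = ⌊3.1972⌋ + 1 = 4
Check: 4·15.67 = 62.68 > 50.1, while 3·15.67 = 47.01 ≤ 50.1

Final: 4 servers


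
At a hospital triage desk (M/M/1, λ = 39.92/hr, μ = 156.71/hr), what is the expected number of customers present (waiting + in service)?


ρ = λ/μ = 39.92/156.71 = 0.2547
L = ρ/(1−ρ) = 0.2547/(1 − 0.2547) = 0.2547/0.7453 = 0.3418

Final: 0.3418


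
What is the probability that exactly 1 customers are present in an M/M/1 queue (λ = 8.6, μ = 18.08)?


ρ = 8.6/18.08 = 0.4757
P_n = (1−ρ)·ρ^n = (1 − 0.4757)·0.4757^1 = 0.5243·0.475664 = 0.249408

Final: 0.249408


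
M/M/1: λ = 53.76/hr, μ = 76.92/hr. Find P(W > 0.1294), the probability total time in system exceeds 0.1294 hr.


W ~ Exponential(μ−λ) for M/M/1.
μ − λ = 76.92 − 53.76 = 23.1600
P(W > t) = e^{−(μ−λ)t} = e^{−2.9969} = 0.049941

Final: 0.049941


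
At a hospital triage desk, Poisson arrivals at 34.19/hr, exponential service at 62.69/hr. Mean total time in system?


W = 1/(μ−λ) = 1/(62.69 − 34.19) = 1/28.50 = 0.03509 hr

Final: 0.03509 hr


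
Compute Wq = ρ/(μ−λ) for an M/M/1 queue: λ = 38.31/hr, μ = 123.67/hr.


ρ = 38.31/123.67 = 0.3098
Wq = ρ/(μ−λ) = 0.3098/(123.67 − 38.31) = 0.3098/85.36 = 0.003629 hr

Final: 0.003629 hr


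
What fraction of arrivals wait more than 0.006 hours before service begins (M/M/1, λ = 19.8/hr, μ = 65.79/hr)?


ρ = 19.8/65.79 = 0.3010
P(Wq > t) = ρ·e^{−(μ−λ)t} = 0.3010·e^{−0.2759}
= 0.3010·0.758858 = 0.228384

Final: 0.228384


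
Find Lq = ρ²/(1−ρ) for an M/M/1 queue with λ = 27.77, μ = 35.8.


ρ = 27.77/35.8 = 0.7757
Lq = ρ²/(1−ρ) = 0.6017/0.2243 = 2.6826

Final: 2.6826


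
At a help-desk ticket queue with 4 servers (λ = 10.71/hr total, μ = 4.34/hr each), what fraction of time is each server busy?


ρ = λ/(cμ) = 10.71/(4·4.34) = 10.71/17.36 = 0.6169

Final: 0.6169


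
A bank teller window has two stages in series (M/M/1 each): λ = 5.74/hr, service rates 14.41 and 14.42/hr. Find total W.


Each node sees arrival rate λ = 5.74/hr (tandem ⇒ throughput preserved).
W₁ = 1/(μ₁−λ) = 1/(14.41−5.74) = 0.11534 hr
W₂ = 1/(μ₂−λ) = 1/(14.42−5.74) = 0.11521 hr
W_total = W₁ + W₂ = 0.11534 + 0.11521 = 0.23055 hr

Final: 0.23055 hr


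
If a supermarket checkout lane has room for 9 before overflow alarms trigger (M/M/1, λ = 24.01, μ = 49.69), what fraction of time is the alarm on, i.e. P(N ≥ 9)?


ρ = 24.01/49.69 = 0.4832
P(N ≥ n) = ρ^n = 0.4832^9 = 0.001436

Final: 0.001436


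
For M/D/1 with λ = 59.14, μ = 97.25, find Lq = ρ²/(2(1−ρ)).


ρ = 59.14/97.25 = 0.6081
M/D/1: Lq = ρ²/(2(1−ρ)) = 0.3698/(2·0.3919) = 0.47185

Final: 0.47185


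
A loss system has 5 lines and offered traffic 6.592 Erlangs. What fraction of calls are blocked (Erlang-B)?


B(c,a) = (a^c/c!) / Σ_{k=0}^{c} a^k/k!
a^5/5! = 103.730088
Σ terms (k=0..5): 1.00000 + 6.59200 + 21.72723 + 47.74197 + 78.67877 + 103.73009 = 259.470060
B = 103.730088/259.470060 = 0.399777

Final: 0.399777


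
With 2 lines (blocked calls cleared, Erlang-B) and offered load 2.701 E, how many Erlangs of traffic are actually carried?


B(2,2.701) = 0.496374 (Erlang-B)
Carried load = a(1 − B) = 2.701·(1 − 0.496374) = 2.701·0.503626 = 1.3603 E

Final: 1.3603 Erlangs


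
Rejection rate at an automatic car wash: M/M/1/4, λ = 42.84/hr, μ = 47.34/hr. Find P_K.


ρ = λ/μ = 42.84/47.34 = 0.9049
P_K = (1−ρ)ρ^K/(1−ρ^(K+1)) = (0.09506·0.670633)/(1 − 0.606884)
= 0.063748/0.393116 = 0.162162

Final: 0.162162


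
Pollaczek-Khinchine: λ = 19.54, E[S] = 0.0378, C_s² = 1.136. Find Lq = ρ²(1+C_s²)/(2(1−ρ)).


ρ = λ·E[S] = 19.54·0.0378 = 0.7386
Lq = ρ²(1+C_s²)/(2(1−ρ)) = 0.5455·(1+1.136)/(2·0.2614)
= 0.5455·2.1360/0.5228 = 2.22904

Final: 2.22904


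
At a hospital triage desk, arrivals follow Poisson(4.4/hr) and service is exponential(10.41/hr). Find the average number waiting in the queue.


ρ = 4.4/10.41 = 0.4227
Lq = ρ²/(1−ρ) = 0.1787/0.5773 = 0.3094

Final: 0.3094


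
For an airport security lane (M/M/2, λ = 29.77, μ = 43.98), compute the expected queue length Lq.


a = λ/μ = 0.6769; ρ = a/2 = 0.3384
P₀ = 0.494267
Lq = P₀·a^c·ρ / (c!·(1−ρ)²) = 0.494267·0.45819·0.3384/(2·0.43765)
= 0.08757

Final: 0.08757


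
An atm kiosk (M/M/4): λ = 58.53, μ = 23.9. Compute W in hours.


a = 2.4490; ρ = 0.6122; P₀ = 0.078367
Lq = P₀·a^c·ρ/(c!(1−ρ)²) = 0.47823
Wq = Lq/λ = 0.47823/58.53 = 0.008171 hr
W = Wq + 1/μ = 0.008171 + 0.04184 = 0.05001 hr

Final: 0.05001 hr


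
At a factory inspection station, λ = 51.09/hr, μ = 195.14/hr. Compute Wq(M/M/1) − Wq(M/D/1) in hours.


ρ = 51.09/195.14 = 0.2618
Wq(M/M/1) = ρ/(μ−λ) = 0.2618/144.05 = 0.001818 hr
Wq(M/D/1) = ρ/(2(μ−λ)) = 0.0009088 hr
Savings = 0.001818 − 0.0009088 = 0.0009088 hr

Final: 0.0009088 hr


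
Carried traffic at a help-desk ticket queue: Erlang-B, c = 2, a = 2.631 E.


B(2,2.631) = 0.488020 (Erlang-B)
Carried load = a(1 − B) = 2.631·(1 − 0.488020) = 2.631·0.511980 = 1.3470 E

Final: 1.3470 Erlangs


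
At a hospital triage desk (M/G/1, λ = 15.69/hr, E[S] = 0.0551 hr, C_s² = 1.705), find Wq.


ρ = λ·E[S] = 15.69·0.0551 = 0.8645
E[S²] = E[S]²(1+C_s²) = 0.0551²·(1+1.705) = 0.008212
Wq = λ·E[S²]/(2(1−ρ)) = 15.69·0.008212/(2·0.1355) = 0.47554 hr

Final: 0.47554 hr


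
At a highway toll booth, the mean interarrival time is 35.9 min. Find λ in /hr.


λ = 1/(interarrival time) in consistent units.
1 hour = 60 min, so λ = 60/35.9 = 1.6713 per hour

Final: 1.6713 /hr


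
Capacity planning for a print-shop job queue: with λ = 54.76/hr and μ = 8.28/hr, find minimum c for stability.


Stability requires cμ > λ ⇔ c > λ/μ.
λ/μ = 54.76/8.28 = 6.6135
Minimum integer c = ⌊6.6135⌋ + 1 = 7
Check: 7·8.28 = 57.96 > 54.76, while 6·8.28 = 49.68 ≤ 54.76

Final: 7 servers


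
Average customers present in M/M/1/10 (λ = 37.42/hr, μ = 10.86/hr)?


ρ = 37.42/10.86 = 3.4457
L = ρ[1 − (K+1)ρ^K + Kρ^(K+1)] / [(1−ρ)(1−ρ^(K+1))]
Numerator: 3.4457·(1 − 11·235906.321734 + 10·812855.852606) = 19066937.137453
Denominator: (-2.4457)·(-812854.852606) = 1987976.508766
L = 19066937.137453/1987976.508766 = 9.5911

Final: 9.5911


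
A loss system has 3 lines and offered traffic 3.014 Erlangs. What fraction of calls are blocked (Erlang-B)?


B(c,a) = (a^c/c!) / Σ_{k=0}^{c} a^k/k!
a^3/3! = 4.563294
Σ terms (k=0..3): 1.00000 + 3.01400 + 4.54210 + 4.56329 = 13.119392
B = 4.563294/13.119392 = 0.347828

Final: 0.347828


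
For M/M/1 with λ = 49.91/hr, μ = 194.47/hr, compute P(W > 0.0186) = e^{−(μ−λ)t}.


W ~ Exponential(μ−λ) for M/M/1.
μ − λ = 194.47 − 49.91 = 144.5600
P(W > t) = e^{−(μ−λ)t} = e^{−2.6888} = 0.067961

Final: 0.067961


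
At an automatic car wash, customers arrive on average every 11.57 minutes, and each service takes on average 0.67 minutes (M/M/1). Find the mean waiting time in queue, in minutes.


λ = 60/11.57 = 5.1858 /hr
μ = 60/0.67 = 89.5522 /hr
ρ = λ/μ = 5.1858/89.5522 = 0.05791
Wq = ρ/(μ−λ) = 0.05791/(89.5522−5.1858) = 0.0006864 hr
In minutes: 0.0006864·60 = 0.04118 min

Final: 0.04118 min


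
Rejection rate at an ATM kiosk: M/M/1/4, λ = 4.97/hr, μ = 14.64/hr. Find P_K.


ρ = λ/μ = 4.97/14.64 = 0.3395
P_K = (1−ρ)ρ^K/(1−ρ^(K+1)) = (0.6605·0.013282)/(1 − 0.004509)
= 0.008773/0.995491 = 0.008813

Final: 0.008813


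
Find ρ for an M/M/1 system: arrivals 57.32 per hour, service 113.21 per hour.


ρ = λ/μ = 57.32/113.21 = 0.5063

Final: 0.5063


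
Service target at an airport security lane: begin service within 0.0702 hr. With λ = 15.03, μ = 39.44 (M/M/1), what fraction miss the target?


ρ = 15.03/39.44 = 0.3811
P(Wq > t) = ρ·e^{−(μ−λ)t} = 0.3811·e^{−1.7136}
= 0.3811·0.180219 = 0.068679

Final: 0.068679


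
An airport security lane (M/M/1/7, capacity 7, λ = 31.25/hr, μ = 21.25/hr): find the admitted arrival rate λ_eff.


ρ = 1.4706; P_K = (1−ρ)ρ^7/(1−ρ^8) = 0.335330
λ_eff = λ(1 − P_K) = 31.25·(1 − 0.335330) = 31.25·0.664670 = 20.7709 /hr

Final: 20.7709 /hr


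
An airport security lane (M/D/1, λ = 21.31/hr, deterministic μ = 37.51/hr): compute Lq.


ρ = 21.31/37.51 = 0.5681
M/D/1: Lq = ρ²/(2(1−ρ)) = 0.3228/(2·0.4319) = 0.37366

Final: 0.37366


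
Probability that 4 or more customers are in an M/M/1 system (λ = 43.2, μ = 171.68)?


ρ = 43.2/171.68 = 0.2516
P(N ≥ n) = ρ^n = 0.2516^4 = 0.004009

Final: 0.004009


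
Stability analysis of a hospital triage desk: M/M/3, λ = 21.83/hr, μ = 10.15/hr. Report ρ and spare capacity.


Total capacity cμ = 3·10.15 = 30.45/hr
ρ = λ/(cμ) = 21.83/30.45 = 0.7169
Stable ⇔ ρ < 1: YES
Spare capacity = cμ − λ = 30.45 − 21.83 = 8.62/hr

Final: ρ = 0.7169; stable; margin = 8.62/hr


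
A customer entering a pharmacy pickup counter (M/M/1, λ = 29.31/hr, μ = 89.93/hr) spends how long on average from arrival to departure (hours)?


W = 1/(μ−λ) = 1/(89.93 − 29.31) = 1/60.62 = 0.01650 hr

Final: 0.01650 hr


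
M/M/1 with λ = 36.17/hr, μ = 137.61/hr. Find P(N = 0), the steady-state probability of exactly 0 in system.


ρ = 36.17/137.61 = 0.2628
P_n = (1−ρ)·ρ^n = (1 − 0.2628)·0.2628^0 = 0.7372·1.000000 = 0.737156

Final: 0.737156


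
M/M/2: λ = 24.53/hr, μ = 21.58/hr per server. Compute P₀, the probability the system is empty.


a = λ/μ = 24.53/21.58 = 1.1367; ρ = a/c = 0.5684
Σ_{k=0}^{1} a^k/k! (terms k=0..1) = 1.00000 + 1.13670 = 2.13670
Tail: a^2/(2!(1−ρ)) = 1.29209/(2·0.4316) = 1.49669
P₀ = 1/(2.13670 + 1.49669) = 1/3.63339 = 0.275225

Final: 0.275225


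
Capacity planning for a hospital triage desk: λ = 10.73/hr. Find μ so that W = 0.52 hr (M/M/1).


W = 1/(μ−λ) ⇒ μ − λ = 1/W = 1/0.52 = 1.9231
μ = λ + 1/W = 10.73 + 1.9231 = 12.6531 per hr

Final: 12.6531 /hr


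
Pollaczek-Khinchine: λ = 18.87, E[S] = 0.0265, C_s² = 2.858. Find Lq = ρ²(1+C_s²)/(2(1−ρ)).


ρ = λ·E[S] = 18.87·0.0265 = 0.5001
Lq = ρ²(1+C_s²)/(2(1−ρ)) = 0.2501·(1+2.858)/(2·0.4999)
= 0.2501·3.8580/0.9999 = 0.96482

Final: 0.96482


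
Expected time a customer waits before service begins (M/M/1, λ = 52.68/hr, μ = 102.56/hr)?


ρ = 52.68/102.56 = 0.5137
Wq = ρ/(μ−λ) = 0.5137/(102.56 − 52.68) = 0.5137/49.88 = 0.01030 hr

Final: 0.01030 hr


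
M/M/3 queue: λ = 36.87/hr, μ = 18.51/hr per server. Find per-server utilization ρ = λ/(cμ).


ρ = λ/(cμ) = 36.87/(3·18.51) = 36.87/55.53 = 0.6640

Final: 0.6640


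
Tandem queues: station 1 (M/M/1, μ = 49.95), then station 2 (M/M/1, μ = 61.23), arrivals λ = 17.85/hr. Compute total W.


Each node sees arrival rate λ = 17.85/hr (tandem ⇒ throughput preserved).
W₁ = 1/(μ₁−λ) = 1/(49.95−17.85) = 0.03115 hr
W₂ = 1/(μ₂−λ) = 1/(61.23−17.85) = 0.02305 hr
W_total = W₁ + W₂ = 0.03115 + 0.02305 = 0.05420 hr

Final: 0.05420 hr


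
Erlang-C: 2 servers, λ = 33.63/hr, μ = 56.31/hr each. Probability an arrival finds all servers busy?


a = λ/μ = 0.5972; ρ = a/2 = 0.2986
P₀ = 0.540103 (from M/M/c formula)
C(c,a) = [a^c/(c!(1−ρ))]·P₀ = [0.35668/(2·0.7014)]·0.540103
= 0.25427·0.540103 = 0.137332

Final: 0.137332


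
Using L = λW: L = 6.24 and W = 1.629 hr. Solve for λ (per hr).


λ = L/W = 6.24/1.629 = 3.8306 /hr

Final: 3.8306 /hr


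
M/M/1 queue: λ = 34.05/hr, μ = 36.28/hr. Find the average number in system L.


ρ = λ/μ = 34.05/36.28 = 0.9385
L = ρ/(1−ρ) = 0.9385/(1 − 0.9385) = 0.9385/0.06147 = 15.2691

Final: 15.2691


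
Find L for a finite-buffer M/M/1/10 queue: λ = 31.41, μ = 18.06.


ρ = 31.41/18.06 = 1.7392
L = ρ[1 − (K+1)ρ^K + Kρ^(K+1)] / [(1−ρ)(1−ρ^(K+1))]
Numerator: 1.7392·(1 − 11·253.222274 + 10·440.404852) = 2816.818719
Denominator: (-0.7392)·(-439.404852) = 324.809234
L = 2816.818719/324.809234 = 8.6722

Final: 8.6722


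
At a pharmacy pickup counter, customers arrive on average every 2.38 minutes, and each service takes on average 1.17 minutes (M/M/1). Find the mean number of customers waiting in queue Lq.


λ = 60/2.38 = 25.2101 /hr
μ = 60/1.17 = 51.2821 /hr
ρ = λ/μ = 25.2101/51.2821 = 0.4916
Lq = ρ²/(1−ρ) = 0.2417/0.5084 = 0.4753

Final: 0.4753


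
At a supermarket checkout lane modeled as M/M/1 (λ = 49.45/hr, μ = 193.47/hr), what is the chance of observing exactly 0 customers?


ρ = 49.45/193.47 = 0.2556
P_n = (1−ρ)·ρ^n = (1 − 0.2556)·0.2556^0 = 0.7444·1.000000 = 0.744405

Final: 0.744405


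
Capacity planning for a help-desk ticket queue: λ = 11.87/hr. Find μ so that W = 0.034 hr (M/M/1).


W = 1/(μ−λ) ⇒ μ − λ = 1/W = 1/0.034 = 29.4118
μ = λ + 1/W = 11.87 + 29.4118 = 41.2818 per hr

Final: 41.2818 /hr


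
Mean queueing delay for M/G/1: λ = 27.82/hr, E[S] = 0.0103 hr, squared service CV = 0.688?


ρ = λ·E[S] = 27.82·0.0103 = 0.2865
E[S²] = E[S]²(1+C_s²) = 0.0103²·(1+0.688) = 0.0001791
Wq = λ·E[S²]/(2(1−ρ)) = 27.82·0.0001791/(2·0.7135) = 0.003491 hr

Final: 0.003491 hr


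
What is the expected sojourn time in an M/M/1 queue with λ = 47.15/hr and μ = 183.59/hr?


W = 1/(μ−λ) = 1/(183.59 − 47.15) = 1/136.44 = 0.007329 hr

Final: 0.007329 hr


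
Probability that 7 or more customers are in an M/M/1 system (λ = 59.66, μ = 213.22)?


ρ = 59.66/213.22 = 0.2798
P(N ≥ n) = ρ^n = 0.2798^7 = 0.0001343

Final: 0.0001343


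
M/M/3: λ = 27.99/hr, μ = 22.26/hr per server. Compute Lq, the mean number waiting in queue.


a = λ/μ = 1.2574; ρ = a/3 = 0.4191
P₀ = 0.276366
Lq = P₀·a^c·ρ / (c!·(1−ρ)²) = 0.276366·1.98808·0.4191/(6·0.33740)
= 0.11376

Final: 0.11376


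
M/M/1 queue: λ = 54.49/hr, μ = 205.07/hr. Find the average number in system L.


ρ = λ/μ = 54.49/205.07 = 0.2657
L = ρ/(1−ρ) = 0.2657/(1 − 0.2657) = 0.2657/0.7343 = 0.3619

Final: 0.3619


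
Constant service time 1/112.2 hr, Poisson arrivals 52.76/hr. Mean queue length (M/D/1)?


ρ = 52.76/112.2 = 0.4702
M/D/1: Lq = ρ²/(2(1−ρ)) = 0.2211/(2·0.5298) = 0.20869

Final: 0.20869


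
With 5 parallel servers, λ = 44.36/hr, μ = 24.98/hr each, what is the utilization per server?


ρ = λ/(cμ) = 44.36/(5·24.98) = 44.36/124.90 = 0.3552

Final: 0.3552


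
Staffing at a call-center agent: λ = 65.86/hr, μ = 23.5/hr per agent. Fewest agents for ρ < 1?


Stability requires cμ > λ ⇔ c > λ/μ.
λ/μ = 65.86/23.5 = 2.8026
Minimum integer c = ⌊2.8026⌋ + 1 = 3
Check: 3·23.5 = 70.50 > 65.86, while 2·23.5 = 47.00 ≤ 65.86

Final: 3 servers


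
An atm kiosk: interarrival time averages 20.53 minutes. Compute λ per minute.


λ = 1/(interarrival time) in consistent units.
1 minute = 1 min, so λ = 1/20.53 = 0.04871 per minute

Final: 0.04871 /min


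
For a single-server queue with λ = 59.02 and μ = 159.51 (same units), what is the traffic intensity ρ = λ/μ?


ρ = λ/μ = 59.02/159.51 = 0.3700

Final: 0.3700


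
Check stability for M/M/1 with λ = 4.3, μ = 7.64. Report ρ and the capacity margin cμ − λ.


Total capacity cμ = 1·7.64 = 7.64/hr
ρ = λ/(cμ) = 4.3/7.64 = 0.5628
Stable ⇔ ρ < 1: YES
Spare capacity = cμ − λ = 7.64 − 4.3 = 3.34/hr

Final: ρ = 0.5628; stable; margin = 3.34/hr


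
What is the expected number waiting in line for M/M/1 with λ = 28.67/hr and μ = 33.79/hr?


ρ = 28.67/33.79 = 0.8485
Lq = ρ²/(1−ρ) = 0.7199/0.1515 = 4.7511

Final: 4.7511


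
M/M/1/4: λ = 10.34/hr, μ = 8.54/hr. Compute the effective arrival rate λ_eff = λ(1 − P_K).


ρ = 1.2108; P_K = (1−ρ)ρ^4/(1−ρ^5) = 0.282744
λ_eff = λ(1 − P_K) = 10.34·(1 − 0.282744) = 10.34·0.717256 = 7.4164 /hr

Final: 7.4164 /hr


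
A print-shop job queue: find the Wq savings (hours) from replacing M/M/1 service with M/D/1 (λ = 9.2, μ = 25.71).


ρ = 9.2/25.71 = 0.3578
Wq(M/M/1) = ρ/(μ−λ) = 0.3578/16.51 = 0.02167 hr
Wq(M/D/1) = ρ/(2(μ−λ)) = 0.01084 hr
Savings = 0.02167 − 0.01084 = 0.01084 hr

Final: 0.01084 hr


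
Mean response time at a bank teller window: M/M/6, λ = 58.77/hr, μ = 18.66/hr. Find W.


a = 3.1495; ρ = 0.5249; P₀ = 0.041925
Lq = P₀·a^c·ρ/(c!(1−ρ)²) = 0.13218
Wq = Lq/λ = 0.13218/58.77 = 0.002249 hr
W = Wq + 1/μ = 0.002249 + 0.05359 = 0.05584 hr

Final: 0.05584 hr


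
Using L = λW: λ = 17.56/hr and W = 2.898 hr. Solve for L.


L = λW = 17.56·2.898 = 50.8889

Final: 50.8889


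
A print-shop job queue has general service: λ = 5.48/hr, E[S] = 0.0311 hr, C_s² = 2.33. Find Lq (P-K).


ρ = λ·E[S] = 5.48·0.0311 = 0.1704
Lq = ρ²(1+C_s²)/(2(1−ρ)) = 0.02905·(1+2.33)/(2·0.8296)
= 0.02905·3.3300/1.6591 = 0.05830

Final: 0.05830


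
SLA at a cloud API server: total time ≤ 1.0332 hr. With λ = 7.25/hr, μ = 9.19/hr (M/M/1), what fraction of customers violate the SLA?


W ~ Exponential(μ−λ) for M/M/1.
μ − λ = 9.19 − 7.25 = 1.9400
P(W > t) = e^{−(μ−λ)t} = e^{−2.0044} = 0.134740

Final: 0.134740


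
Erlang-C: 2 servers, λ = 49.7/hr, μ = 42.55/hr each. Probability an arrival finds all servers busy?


a = λ/μ = 1.1680; ρ = a/2 = 0.5840
P₀ = 0.262611 (from M/M/c formula)
C(c,a) = [a^c/(c!(1−ρ))]·P₀ = [1.36431/(2·0.4160)]·0.262611
= 1.63987·0.262611 = 0.430649

Final: 0.430649


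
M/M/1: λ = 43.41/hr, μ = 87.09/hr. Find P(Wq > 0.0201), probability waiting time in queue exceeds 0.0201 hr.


ρ = 43.41/87.09 = 0.4984
P(Wq > t) = ρ·e^{−(μ−λ)t} = 0.4984·e^{−0.8780}
= 0.4984·0.415627 = 0.207169

Final: 0.207169


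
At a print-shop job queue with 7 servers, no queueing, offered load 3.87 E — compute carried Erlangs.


B(7,3.87) = 0.056268 (Erlang-B)
Carried load = a(1 − B) = 3.87·(1 − 0.056268) = 3.87·0.943732 = 3.6522 E

Final: 3.6522 Erlangs


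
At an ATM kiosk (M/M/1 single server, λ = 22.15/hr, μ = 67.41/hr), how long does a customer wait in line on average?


ρ = 22.15/67.41 = 0.3286
Wq = ρ/(μ−λ) = 0.3286/(67.41 − 22.15) = 0.3286/45.26 = 0.007260 hr

Final: 0.007260 hr


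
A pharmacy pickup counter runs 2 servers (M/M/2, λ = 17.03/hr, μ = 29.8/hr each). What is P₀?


a = λ/μ = 17.03/29.8 = 0.5715; ρ = a/c = 0.2857
Σ_{k=0}^{1} a^k/k! (terms k=0..1) = 1.00000 + 0.57148 = 1.57148
Tail: a^2/(2!(1−ρ)) = 0.32659/(2·0.7143) = 0.22862
P₀ = 1/(1.57148 + 0.22862) = 1/1.80009 = 0.555527

Final: 0.555527


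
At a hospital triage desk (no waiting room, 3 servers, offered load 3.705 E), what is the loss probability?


B(c,a) = (a^c/c!) / Σ_{k=0}^{c} a^k/k!
a^3/3! = 8.476438
Σ terms (k=0..3): 1.00000 + 3.70500 + 6.86351 + 8.47644 = 20.044950
B = 8.476438/20.044950 = 0.422871

Final: 0.422871


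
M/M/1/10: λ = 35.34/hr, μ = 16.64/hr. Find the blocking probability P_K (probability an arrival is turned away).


ρ = λ/μ = 35.34/16.64 = 2.1238
P_K = (1−ρ)ρ^K/(1−ρ^(K+1)) = (-1.1238·1866.948045)/(1 − 3965.020667)
= -2098.072622/-3964.020667 = 0.529279

Final: 0.529279


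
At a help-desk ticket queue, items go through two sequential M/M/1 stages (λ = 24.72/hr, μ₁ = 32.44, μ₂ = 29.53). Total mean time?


Each node sees arrival rate λ = 24.72/hr (tandem ⇒ throughput preserved).
W₁ = 1/(μ₁−λ) = 1/(32.44−24.72) = 0.12953 hr
W₂ = 1/(μ₂−λ) = 1/(29.53−24.72) = 0.20790 hr
W_total = W₁ + W₂ = 0.12953 + 0.20790 = 0.33743 hr

Final: 0.33743 hr


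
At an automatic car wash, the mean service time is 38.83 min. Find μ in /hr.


μ = 1/(service time) in consistent units.
1 hour = 60 min, so μ = 60/38.83 = 1.5452 per hour

Final: 1.5452 /hr


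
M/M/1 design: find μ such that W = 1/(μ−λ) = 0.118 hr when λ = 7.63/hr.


W = 1/(μ−λ) ⇒ μ − λ = 1/W = 1/0.118 = 8.4746
μ = λ + 1/W = 7.63 + 8.4746 = 16.1046 per hr

Final: 16.1046 /hr


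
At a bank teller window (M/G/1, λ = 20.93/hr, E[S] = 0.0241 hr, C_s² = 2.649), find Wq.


ρ = λ·E[S] = 20.93·0.0241 = 0.5044
E[S²] = E[S]²(1+C_s²) = 0.0241²·(1+2.649) = 0.002119
Wq = λ·E[S²]/(2(1−ρ)) = 20.93·0.002119/(2·0.4956) = 0.04475 hr

Final: 0.04475 hr


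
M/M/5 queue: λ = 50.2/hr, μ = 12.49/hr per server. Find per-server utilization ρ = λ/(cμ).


ρ = λ/(cμ) = 50.2/(5·12.49) = 50.2/62.45 = 0.8038

Final: 0.8038


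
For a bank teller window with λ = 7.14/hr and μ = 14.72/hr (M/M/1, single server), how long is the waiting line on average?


ρ = 7.14/14.72 = 0.4851
Lq = ρ²/(1−ρ) = 0.2353/0.5149 = 0.4569

Final: 0.4569


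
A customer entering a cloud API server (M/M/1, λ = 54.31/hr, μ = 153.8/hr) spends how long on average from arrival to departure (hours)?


W = 1/(μ−λ) = 1/(153.8 − 54.31) = 1/99.49 = 0.01005 hr

Final: 0.01005 hr


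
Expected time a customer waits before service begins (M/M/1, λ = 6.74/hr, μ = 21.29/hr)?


ρ = 6.74/21.29 = 0.3166
Wq = ρ/(μ−λ) = 0.3166/(21.29 − 6.74) = 0.3166/14.55 = 0.02176 hr

Final: 0.02176 hr


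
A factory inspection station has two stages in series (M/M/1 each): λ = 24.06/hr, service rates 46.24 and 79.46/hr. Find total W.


Each node sees arrival rate λ = 24.06/hr (tandem ⇒ throughput preserved).
W₁ = 1/(μ₁−λ) = 1/(46.24−24.06) = 0.04509 hr
W₂ = 1/(μ₂−λ) = 1/(79.46−24.06) = 0.01805 hr
W_total = W₁ + W₂ = 0.04509 + 0.01805 = 0.06314 hr

Final: 0.06314 hr


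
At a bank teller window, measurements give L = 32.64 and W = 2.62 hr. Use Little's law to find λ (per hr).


λ = L/W = 32.64/2.62 = 12.4580 /hr

Final: 12.4580 /hr


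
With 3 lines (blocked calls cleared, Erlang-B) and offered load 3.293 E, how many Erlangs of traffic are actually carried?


B(3,3.293) = 0.379887 (Erlang-B)
Carried load = a(1 − B) = 3.293·(1 − 0.379887) = 3.293·0.620113 = 2.0420 E

Final: 2.0420 Erlangs


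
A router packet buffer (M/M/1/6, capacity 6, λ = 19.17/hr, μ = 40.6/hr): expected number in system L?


ρ = 19.17/40.6 = 0.4722
L = ρ[1 − (K+1)ρ^K + Kρ^(K+1)] / [(1−ρ)(1−ρ^(K+1))]
Numerator: 0.4722·(1 − 7·0.011081 + 6·0.005232) = 0.450366
Denominator: (0.5278)·(0.994768) = 0.525071
L = 0.450366/0.525071 = 0.8577

Final: 0.8577


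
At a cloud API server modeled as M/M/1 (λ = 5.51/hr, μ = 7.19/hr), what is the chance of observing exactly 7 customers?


ρ = 5.51/7.19 = 0.7663
P_n = (1−ρ)·ρ^n = (1 − 0.7663)·0.7663^7 = 0.2337·0.155224 = 0.036269

Final: 0.036269


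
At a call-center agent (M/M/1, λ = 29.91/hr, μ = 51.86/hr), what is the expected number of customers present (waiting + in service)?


ρ = λ/μ = 29.91/51.86 = 0.5767
L = ρ/(1−ρ) = 0.5767/(1 − 0.5767) = 0.5767/0.4233 = 1.3626

Final: 1.3626


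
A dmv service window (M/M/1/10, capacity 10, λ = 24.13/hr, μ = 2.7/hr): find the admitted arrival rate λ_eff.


ρ = 8.9370; P_K = (1−ρ)ρ^10/(1−ρ^11) = 0.888106
λ_eff = λ(1 − P_K) = 24.13·(1 − 0.888106) = 24.13·0.111894 = 2.7000 /hr

Final: 2.7000 /hr


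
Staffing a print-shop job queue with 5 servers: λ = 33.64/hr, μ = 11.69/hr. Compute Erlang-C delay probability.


a = λ/μ = 2.8777; ρ = a/5 = 0.5755
P₀ = 0.053415 (from M/M/c formula)
C(c,a) = [a^c/(c!(1−ρ))]·P₀ = [197.33648/(120·0.4245)]·0.053415
= 3.87422·0.053415 = 0.206941

Final: 0.206941


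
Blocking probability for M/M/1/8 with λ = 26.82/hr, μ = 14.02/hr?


ρ = λ/μ = 26.82/14.02 = 1.9130
P_K = (1−ρ)ρ^K/(1−ρ^(K+1)) = (-0.9130·179.343681)/(1 − 343.081136)
= -163.737455/-342.081136 = 0.478651

Final: 0.478651


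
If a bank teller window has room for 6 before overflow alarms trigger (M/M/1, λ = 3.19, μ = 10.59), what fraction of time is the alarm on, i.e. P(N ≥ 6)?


ρ = 3.19/10.59 = 0.3012
P(N ≥ n) = ρ^n = 0.3012^6 = 0.0007471

Final: 0.0007471


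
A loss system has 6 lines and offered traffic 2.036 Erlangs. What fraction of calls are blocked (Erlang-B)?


B(c,a) = (a^c/c!) / Σ_{k=0}^{c} a^k/k!
a^6/6! = 0.098931
Σ terms (k=0..6): 1.00000 + 2.03600 + 2.07265 + 1.40664 + 0.71598 + 0.29155 + 0.09893 = 7.621741
B = 0.098931/7.621741 = 0.012980

Final: 0.012980


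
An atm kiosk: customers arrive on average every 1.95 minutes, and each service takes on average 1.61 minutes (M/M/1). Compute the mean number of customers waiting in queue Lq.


λ = 60/1.95 = 30.7692 /hr
μ = 60/1.61 = 37.2671 /hr
ρ = λ/μ = 30.7692/37.2671 = 0.8256
Lq = ρ²/(1−ρ) = 0.6817/0.1744 = 3.9097

Final: 3.9097


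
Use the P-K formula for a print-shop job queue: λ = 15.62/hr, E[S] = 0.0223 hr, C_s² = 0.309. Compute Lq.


ρ = λ·E[S] = 15.62·0.0223 = 0.3483
Lq = ρ²(1+C_s²)/(2(1−ρ)) = 0.1213·(1+0.309)/(2·0.6517)
= 0.1213·1.3090/1.3033 = 0.12186

Final: 0.12186


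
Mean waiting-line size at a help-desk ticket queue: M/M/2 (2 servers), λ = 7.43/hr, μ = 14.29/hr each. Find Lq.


a = λ/μ = 0.5199; ρ = a/2 = 0.2600
P₀ = 0.587337
Lq = P₀·a^c·ρ / (c!·(1−ρ)²) = 0.587337·0.27034·0.2600/(2·0.54764)
= 0.03769

Final: 0.03769


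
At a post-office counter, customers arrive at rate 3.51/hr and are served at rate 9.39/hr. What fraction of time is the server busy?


ρ = λ/μ = 3.51/9.39 = 0.3738

Final: 0.3738


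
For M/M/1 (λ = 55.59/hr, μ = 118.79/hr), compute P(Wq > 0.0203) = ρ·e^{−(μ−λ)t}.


ρ = 55.59/118.79 = 0.4680
P(Wq > t) = ρ·e^{−(μ−λ)t} = 0.4680·e^{−1.2830}
= 0.4680·0.277216 = 0.129728

Final: 0.129728


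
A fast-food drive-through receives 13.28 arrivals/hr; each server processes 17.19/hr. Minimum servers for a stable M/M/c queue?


Stability requires cμ > λ ⇔ c > λ/μ.
λ/μ = 13.28/17.19 = 0.7725
Minimum integer c = ⌊0.7725⌋ + 1 = 1
Check: 1·17.19 = 17.19 > 13.28, while 0·17.19 = 0.00 ≤ 13.28

Final: 1 servers


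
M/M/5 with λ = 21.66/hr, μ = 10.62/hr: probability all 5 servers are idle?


a = λ/μ = 21.66/10.62 = 2.0395; ρ = a/c = 0.4079
Σ_{k=0}^{4} a^k/k! (terms k=0..4) = 1.00000 + 2.03955 + 2.07988 + 1.41400 + 0.72098 = 7.25441
Tail: a^5/(5!(1−ρ)) = 35.29146/(120·0.5921) = 0.49671
P₀ = 1/(7.25441 + 0.49671) = 1/7.75112 = 0.129014

Final: 0.129014


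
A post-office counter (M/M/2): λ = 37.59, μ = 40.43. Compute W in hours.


a = 0.9298; ρ = 0.4649; P₀ = 0.365302
Lq = P₀·a^c·ρ/(c!(1−ρ)²) = 0.25633
Wq = Lq/λ = 0.25633/37.59 = 0.006819 hr
W = Wq + 1/μ = 0.006819 + 0.02473 = 0.03155 hr

Final: 0.03155 hr


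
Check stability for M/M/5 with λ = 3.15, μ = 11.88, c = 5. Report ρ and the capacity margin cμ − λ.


Total capacity cμ = 5·11.88 = 59.40/hr
ρ = λ/(cμ) = 3.15/59.40 = 0.05303
Stable ⇔ ρ < 1: YES
Spare capacity = cμ − λ = 59.40 − 3.15 = 56.25/hr

Final: ρ = 0.05303; stable; margin = 56.25/hr


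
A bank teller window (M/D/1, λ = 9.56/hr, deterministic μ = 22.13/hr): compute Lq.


ρ = 9.56/22.13 = 0.4320
M/D/1: Lq = ρ²/(2(1−ρ)) = 0.1866/(2·0.5680) = 0.16427

Final: 0.16427


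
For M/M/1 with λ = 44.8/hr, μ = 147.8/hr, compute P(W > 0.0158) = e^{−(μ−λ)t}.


W ~ Exponential(μ−λ) for M/M/1.
μ − λ = 147.8 − 44.8 = 103.0000
P(W > t) = e^{−(μ−λ)t} = e^{−1.6274} = 0.196440

Final: 0.196440


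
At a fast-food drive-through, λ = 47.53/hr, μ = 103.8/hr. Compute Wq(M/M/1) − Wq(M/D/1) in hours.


ρ = 47.53/103.8 = 0.4579
Wq(M/M/1) = ρ/(μ−λ) = 0.4579/56.27 = 0.008138 hr
Wq(M/D/1) = ρ/(2(μ−λ)) = 0.004069 hr
Savings = 0.008138 − 0.004069 = 0.004069 hr

Final: 0.004069 hr


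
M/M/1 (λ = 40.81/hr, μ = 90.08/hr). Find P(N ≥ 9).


ρ = 40.81/90.08 = 0.4530
P(N ≥ n) = ρ^n = 0.4530^9 = 0.0008040

Final: 0.0008040
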